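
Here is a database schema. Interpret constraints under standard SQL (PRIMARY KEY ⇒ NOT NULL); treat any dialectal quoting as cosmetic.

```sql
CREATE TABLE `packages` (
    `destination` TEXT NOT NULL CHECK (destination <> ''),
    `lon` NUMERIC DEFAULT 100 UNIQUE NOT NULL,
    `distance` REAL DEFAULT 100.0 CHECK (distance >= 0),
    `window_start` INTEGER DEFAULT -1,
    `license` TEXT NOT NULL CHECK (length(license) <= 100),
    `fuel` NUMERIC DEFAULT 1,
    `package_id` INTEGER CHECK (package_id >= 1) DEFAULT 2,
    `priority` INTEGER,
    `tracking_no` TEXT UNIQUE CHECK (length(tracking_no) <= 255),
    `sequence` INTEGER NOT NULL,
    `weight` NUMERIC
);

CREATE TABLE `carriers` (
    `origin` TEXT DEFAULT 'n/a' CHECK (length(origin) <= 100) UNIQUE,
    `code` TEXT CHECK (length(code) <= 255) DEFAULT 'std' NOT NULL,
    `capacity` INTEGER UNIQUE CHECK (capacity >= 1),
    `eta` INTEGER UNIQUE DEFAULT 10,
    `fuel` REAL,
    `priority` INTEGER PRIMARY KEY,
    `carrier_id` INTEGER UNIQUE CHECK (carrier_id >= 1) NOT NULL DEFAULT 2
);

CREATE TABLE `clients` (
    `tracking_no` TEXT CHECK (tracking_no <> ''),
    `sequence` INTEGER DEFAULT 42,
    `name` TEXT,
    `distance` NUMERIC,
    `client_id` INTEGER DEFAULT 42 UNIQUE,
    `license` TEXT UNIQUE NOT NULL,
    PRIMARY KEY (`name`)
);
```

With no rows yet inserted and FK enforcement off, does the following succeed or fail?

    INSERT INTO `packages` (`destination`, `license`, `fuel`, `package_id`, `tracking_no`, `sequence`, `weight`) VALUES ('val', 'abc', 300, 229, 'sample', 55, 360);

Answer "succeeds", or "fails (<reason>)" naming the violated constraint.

NOT NULL columns: destination is supplied; license is supplied; lon defaults to 100; sequence is supplied.
CHECK constraints: 'val' satisfies (destination <> ''); 'abc' satisfies (length(license) <= 100); 229 satisfies (package_id >= 1); 'sample' satisfies (length(tracking_no) <= 255).
No constraint is violated.

succeeds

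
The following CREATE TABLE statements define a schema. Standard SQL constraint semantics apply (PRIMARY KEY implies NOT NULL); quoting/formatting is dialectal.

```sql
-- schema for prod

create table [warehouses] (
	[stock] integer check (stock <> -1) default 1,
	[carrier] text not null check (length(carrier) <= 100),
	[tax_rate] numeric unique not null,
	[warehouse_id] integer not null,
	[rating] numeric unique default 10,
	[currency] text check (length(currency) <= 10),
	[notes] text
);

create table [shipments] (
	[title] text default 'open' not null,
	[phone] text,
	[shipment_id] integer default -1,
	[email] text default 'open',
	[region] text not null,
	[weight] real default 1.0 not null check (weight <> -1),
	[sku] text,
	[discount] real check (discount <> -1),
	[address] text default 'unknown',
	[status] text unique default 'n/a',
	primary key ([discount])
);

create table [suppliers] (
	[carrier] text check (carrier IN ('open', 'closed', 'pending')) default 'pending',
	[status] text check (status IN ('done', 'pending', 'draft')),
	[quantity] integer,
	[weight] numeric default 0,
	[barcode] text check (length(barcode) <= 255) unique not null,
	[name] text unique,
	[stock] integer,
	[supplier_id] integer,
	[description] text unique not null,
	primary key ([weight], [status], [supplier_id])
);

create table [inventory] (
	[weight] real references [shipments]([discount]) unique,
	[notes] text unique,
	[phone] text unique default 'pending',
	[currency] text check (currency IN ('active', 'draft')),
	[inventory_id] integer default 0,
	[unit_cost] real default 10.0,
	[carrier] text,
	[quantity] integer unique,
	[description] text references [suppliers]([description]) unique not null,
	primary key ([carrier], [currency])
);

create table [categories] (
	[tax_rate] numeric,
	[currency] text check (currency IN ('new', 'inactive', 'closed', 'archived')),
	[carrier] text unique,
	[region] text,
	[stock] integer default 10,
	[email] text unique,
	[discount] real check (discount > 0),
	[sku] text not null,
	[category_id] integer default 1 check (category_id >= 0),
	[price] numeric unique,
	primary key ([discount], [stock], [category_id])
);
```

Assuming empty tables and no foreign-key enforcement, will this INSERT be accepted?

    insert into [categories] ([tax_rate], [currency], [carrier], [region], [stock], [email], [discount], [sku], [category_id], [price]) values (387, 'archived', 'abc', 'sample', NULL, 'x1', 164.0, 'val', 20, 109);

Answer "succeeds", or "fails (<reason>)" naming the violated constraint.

fails (NOT NULL on stock)

stock is explicitly set to NULL, but stock is part of the PRIMARY KEY (implied NOT NULL).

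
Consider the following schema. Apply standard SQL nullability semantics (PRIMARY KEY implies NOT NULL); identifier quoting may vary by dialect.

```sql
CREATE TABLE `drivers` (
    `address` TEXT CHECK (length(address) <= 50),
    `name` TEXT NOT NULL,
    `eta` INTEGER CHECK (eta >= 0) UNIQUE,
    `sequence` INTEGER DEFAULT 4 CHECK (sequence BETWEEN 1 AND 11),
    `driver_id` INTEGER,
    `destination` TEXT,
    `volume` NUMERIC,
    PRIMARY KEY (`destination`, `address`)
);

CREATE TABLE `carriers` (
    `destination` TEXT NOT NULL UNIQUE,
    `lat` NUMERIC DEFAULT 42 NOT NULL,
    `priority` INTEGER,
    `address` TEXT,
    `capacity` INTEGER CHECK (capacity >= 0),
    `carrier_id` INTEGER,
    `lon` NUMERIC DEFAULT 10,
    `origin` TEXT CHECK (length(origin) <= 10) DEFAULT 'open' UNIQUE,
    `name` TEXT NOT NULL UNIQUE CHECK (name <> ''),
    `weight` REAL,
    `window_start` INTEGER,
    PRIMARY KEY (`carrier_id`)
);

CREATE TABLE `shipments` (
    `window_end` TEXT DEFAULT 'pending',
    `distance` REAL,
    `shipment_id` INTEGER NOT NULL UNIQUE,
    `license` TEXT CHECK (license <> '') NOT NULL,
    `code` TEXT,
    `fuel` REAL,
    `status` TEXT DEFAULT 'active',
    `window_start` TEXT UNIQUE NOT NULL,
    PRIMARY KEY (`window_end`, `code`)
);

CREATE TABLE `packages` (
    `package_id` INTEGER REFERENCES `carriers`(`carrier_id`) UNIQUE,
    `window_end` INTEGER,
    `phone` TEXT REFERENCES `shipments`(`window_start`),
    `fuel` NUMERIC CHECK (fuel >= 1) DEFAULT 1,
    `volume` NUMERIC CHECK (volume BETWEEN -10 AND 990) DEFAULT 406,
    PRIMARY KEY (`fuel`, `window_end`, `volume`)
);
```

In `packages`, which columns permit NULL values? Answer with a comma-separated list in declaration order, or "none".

package_id, phone

- package_id: a foreign key column may be NULL unless separately constrained → nullable.
- window_end: part of the PRIMARY KEY, which implies NOT NULL → not nullable.
- phone: a foreign key column may be NULL unless separately constrained → nullable.
- fuel: part of the PRIMARY KEY, which implies NOT NULL → not nullable.
- volume: part of the PRIMARY KEY, which implies NOT NULL → not nullable.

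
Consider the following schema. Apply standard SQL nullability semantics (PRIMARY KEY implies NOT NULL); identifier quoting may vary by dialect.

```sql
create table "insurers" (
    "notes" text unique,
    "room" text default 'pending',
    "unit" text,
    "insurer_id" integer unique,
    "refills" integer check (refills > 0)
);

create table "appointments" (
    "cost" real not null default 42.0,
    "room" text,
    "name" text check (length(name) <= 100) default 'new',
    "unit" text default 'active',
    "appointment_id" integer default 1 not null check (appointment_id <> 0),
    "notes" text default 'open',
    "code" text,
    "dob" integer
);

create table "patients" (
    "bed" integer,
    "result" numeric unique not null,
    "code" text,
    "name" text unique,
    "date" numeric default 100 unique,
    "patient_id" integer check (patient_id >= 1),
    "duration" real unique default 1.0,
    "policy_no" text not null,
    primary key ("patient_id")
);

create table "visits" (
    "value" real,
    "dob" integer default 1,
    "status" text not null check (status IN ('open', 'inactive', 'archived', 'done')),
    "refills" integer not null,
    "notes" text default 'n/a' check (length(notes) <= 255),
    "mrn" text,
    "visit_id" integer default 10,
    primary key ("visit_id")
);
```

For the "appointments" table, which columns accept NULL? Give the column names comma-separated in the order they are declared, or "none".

- cost: declared NOT NULL → not nullable.
- room: no NOT NULL constraint applies → nullable.
- name: CHECK does not forbid NULL (a CHECK constraint passes when its expression is NULL) → nullable.
- unit: DEFAULT only fills an omitted column; an explicit NULL is still allowed → nullable.
- appointment_id: declared NOT NULL → not nullable.
- notes: DEFAULT only fills an omitted column; an explicit NULL is still allowed → nullable.
- code: no NOT NULL constraint applies → nullable.
- dob: no NOT NULL constraint applies → nullable.

room, name, unit, notes, code, dob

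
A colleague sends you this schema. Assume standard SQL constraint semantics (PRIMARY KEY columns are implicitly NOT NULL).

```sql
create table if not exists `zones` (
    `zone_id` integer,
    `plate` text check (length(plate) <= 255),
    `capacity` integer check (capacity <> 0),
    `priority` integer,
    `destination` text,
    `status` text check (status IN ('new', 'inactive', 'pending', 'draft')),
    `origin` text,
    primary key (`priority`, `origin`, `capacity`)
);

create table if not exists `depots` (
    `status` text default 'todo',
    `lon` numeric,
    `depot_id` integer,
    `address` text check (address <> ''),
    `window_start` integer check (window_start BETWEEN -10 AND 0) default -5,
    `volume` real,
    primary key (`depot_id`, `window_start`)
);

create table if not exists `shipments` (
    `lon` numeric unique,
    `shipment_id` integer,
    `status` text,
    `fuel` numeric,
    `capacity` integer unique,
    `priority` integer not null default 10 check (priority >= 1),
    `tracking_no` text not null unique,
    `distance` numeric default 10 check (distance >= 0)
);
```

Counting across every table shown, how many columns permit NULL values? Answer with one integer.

14

zones: 4 nullable (zone_id, plate, destination, status — PK (priority, origin, capacity) and explicit NOT NULL columns excluded).
depots: 4 nullable (status, lon, address, volume — PK (depot_id, window_start) and explicit NOT NULL columns excluded).
shipments: 6 nullable (lon, shipment_id, status, fuel, capacity, distance — PK none and explicit NOT NULL columns excluded).
Total: 4 + 4 + 6 = 14.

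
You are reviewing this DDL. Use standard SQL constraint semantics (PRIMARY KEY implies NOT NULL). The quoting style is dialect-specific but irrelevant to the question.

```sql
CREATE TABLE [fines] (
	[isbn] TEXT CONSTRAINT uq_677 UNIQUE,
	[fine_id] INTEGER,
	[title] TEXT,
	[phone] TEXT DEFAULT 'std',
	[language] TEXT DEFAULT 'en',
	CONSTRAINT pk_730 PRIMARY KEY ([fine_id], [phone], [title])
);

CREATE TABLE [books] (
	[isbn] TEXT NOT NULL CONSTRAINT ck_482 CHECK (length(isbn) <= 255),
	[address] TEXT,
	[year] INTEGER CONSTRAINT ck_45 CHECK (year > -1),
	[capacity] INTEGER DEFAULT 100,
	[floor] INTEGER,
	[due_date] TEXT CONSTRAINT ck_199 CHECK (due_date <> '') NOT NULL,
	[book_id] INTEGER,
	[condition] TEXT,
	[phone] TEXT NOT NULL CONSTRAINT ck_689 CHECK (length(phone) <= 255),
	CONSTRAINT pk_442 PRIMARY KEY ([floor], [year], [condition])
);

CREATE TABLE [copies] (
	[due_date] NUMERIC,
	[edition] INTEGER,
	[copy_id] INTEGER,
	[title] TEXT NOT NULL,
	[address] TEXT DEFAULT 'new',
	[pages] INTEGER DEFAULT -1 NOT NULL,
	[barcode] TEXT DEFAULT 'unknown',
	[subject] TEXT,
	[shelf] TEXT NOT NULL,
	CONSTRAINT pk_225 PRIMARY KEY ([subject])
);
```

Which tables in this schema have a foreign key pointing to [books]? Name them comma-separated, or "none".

No REFERENCES clause anywhere in the schema names books.

none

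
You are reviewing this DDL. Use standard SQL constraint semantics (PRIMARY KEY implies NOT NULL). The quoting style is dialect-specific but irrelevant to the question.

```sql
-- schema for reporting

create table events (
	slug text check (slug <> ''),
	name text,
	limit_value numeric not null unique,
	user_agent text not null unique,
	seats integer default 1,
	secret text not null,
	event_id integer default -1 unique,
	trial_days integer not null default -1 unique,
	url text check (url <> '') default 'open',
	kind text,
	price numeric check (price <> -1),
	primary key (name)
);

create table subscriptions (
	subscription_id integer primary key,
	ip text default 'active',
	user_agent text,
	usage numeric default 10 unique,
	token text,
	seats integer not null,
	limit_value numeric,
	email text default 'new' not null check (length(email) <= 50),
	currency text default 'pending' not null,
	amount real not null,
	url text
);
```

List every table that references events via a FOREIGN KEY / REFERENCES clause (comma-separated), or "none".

none

No REFERENCES clause anywhere in the schema names events.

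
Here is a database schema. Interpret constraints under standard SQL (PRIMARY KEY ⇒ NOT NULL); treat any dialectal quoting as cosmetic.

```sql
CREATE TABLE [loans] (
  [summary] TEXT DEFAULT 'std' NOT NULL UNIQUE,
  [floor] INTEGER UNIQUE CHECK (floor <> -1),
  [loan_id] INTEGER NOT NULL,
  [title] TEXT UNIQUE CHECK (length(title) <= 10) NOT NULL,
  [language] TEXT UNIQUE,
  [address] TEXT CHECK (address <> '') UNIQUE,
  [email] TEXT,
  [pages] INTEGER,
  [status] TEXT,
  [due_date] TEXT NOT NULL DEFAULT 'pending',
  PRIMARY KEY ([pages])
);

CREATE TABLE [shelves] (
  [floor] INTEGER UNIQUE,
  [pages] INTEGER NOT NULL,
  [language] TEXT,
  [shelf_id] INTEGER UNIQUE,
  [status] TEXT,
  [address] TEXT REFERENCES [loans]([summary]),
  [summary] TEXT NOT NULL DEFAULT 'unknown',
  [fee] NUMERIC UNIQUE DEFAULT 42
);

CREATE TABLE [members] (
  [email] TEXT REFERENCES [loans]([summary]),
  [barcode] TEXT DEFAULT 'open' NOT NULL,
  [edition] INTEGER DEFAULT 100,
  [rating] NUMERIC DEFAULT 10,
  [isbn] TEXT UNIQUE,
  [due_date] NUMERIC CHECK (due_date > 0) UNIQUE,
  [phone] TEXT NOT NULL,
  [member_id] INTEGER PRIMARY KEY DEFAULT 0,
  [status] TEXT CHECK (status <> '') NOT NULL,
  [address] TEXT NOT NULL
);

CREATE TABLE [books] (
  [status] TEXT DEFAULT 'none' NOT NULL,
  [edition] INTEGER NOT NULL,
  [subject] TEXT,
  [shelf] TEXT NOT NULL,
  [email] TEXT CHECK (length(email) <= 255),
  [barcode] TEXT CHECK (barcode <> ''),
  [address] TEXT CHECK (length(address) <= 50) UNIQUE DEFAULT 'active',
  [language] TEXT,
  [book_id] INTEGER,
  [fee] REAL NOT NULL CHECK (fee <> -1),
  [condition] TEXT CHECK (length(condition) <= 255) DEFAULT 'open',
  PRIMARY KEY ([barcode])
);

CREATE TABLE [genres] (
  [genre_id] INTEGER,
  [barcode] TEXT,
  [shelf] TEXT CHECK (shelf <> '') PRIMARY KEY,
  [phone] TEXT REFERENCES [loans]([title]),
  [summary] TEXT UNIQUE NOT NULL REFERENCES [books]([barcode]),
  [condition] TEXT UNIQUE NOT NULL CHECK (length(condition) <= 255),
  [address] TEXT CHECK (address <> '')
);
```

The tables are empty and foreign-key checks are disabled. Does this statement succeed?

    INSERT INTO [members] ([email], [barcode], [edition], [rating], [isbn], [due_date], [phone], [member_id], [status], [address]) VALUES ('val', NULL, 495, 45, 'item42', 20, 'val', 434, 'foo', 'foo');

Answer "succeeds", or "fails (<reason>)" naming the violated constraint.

fails (NOT NULL on barcode)

barcode is explicitly set to NULL, but barcode is declared NOT NULL.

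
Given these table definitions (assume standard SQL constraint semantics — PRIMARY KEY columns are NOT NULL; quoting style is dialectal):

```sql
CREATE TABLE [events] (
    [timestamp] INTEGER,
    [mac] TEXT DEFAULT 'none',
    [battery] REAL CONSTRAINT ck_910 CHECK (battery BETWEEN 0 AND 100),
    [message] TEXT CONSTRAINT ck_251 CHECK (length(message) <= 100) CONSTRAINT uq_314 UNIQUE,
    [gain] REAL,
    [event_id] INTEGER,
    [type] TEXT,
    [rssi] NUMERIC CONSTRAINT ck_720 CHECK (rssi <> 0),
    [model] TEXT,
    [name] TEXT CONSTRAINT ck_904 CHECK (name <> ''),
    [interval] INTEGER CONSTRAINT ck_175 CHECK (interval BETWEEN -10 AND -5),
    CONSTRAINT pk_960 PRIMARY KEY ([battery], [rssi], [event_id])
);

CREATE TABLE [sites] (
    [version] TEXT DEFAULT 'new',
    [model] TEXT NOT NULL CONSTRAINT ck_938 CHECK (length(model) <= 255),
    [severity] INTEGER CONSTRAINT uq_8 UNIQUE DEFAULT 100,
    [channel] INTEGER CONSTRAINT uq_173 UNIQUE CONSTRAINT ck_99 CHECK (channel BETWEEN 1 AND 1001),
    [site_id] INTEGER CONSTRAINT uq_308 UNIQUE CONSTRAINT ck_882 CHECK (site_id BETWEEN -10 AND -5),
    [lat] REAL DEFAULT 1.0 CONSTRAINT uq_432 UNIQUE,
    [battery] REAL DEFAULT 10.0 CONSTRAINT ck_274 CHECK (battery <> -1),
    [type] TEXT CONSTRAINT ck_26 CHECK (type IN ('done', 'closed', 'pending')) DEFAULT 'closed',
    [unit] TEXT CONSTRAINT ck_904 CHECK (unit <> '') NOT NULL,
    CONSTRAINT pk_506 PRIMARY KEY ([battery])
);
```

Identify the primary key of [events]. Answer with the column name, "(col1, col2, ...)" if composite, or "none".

A table-level PRIMARY KEY clause names 3 columns: battery, rssi, event_id.
This is a composite key — the combination is unique, not each column individually.

(battery, rssi, event_id)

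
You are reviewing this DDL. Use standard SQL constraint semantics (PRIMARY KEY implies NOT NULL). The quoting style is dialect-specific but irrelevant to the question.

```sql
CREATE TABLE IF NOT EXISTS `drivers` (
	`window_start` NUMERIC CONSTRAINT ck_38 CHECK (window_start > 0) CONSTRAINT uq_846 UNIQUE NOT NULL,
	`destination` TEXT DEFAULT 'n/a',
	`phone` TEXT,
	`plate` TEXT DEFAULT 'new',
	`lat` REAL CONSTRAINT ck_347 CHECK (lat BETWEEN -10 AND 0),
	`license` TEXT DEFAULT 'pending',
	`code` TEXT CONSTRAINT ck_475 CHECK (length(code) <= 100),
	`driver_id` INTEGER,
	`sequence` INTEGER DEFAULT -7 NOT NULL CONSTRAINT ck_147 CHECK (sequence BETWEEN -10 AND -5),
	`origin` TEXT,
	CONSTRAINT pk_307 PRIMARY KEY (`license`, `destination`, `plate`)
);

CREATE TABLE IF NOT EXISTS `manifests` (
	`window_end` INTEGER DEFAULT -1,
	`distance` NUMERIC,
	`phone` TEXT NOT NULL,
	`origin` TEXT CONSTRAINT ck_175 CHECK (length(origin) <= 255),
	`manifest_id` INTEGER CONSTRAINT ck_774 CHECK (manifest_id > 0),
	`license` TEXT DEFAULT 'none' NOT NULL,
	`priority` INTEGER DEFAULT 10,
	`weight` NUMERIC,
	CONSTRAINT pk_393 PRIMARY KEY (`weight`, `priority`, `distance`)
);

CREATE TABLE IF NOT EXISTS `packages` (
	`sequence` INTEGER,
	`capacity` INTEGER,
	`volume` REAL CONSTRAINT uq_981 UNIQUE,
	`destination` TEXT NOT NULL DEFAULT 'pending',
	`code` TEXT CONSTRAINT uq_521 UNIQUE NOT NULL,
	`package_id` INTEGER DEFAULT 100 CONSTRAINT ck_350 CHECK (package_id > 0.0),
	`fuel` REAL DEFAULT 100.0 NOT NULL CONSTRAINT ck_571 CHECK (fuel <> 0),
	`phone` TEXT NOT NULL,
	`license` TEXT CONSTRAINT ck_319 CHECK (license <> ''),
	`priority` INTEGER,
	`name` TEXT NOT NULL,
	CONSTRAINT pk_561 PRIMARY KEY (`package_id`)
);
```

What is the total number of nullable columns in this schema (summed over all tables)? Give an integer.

13

drivers: 5 nullable (phone, lat, code, driver_id, origin — PK (license, destination, plate) and explicit NOT NULL columns excluded).
manifests: 3 nullable (window_end, origin, manifest_id — PK (weight, priority, distance) and explicit NOT NULL columns excluded).
packages: 5 nullable (sequence, capacity, volume, license, priority — PK (package_id) and explicit NOT NULL columns excluded).
Total: 5 + 3 + 5 = 13.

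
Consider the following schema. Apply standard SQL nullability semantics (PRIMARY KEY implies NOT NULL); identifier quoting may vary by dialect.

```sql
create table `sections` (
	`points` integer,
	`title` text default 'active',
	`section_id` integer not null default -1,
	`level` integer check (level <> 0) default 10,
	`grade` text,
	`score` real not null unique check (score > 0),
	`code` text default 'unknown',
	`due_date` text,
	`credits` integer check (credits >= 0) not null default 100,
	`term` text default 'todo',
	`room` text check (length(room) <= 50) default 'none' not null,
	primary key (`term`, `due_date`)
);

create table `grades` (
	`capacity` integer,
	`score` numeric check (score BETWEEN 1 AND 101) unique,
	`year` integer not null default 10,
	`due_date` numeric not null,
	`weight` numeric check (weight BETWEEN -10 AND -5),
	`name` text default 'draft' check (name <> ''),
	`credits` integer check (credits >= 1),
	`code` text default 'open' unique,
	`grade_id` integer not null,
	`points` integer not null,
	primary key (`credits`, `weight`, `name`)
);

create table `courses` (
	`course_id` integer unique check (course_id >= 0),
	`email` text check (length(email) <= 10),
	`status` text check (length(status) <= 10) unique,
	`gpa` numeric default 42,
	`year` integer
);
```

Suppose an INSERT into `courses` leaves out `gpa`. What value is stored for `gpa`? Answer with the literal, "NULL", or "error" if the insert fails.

gpa has an explicit DEFAULT 42.
When the column is omitted from an INSERT, that default is used.

42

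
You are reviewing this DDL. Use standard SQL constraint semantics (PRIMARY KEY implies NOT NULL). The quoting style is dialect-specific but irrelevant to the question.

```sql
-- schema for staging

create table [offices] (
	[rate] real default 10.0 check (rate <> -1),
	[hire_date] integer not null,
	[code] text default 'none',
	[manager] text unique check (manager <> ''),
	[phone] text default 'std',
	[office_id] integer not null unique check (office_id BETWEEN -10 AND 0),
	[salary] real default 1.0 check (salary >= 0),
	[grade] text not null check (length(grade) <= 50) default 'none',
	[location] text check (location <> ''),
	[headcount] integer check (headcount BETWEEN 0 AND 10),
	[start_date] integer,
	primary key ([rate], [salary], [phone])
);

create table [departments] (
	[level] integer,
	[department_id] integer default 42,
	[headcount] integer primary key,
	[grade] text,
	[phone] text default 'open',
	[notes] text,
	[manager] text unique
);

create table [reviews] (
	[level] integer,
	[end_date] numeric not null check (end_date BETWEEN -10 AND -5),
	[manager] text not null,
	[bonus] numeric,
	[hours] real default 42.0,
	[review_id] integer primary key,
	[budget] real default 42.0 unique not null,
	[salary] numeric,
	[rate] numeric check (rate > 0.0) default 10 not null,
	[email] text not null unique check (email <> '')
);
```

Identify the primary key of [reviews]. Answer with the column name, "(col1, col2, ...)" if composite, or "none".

review_id

review_id is declared PRIMARY KEY inline on the column.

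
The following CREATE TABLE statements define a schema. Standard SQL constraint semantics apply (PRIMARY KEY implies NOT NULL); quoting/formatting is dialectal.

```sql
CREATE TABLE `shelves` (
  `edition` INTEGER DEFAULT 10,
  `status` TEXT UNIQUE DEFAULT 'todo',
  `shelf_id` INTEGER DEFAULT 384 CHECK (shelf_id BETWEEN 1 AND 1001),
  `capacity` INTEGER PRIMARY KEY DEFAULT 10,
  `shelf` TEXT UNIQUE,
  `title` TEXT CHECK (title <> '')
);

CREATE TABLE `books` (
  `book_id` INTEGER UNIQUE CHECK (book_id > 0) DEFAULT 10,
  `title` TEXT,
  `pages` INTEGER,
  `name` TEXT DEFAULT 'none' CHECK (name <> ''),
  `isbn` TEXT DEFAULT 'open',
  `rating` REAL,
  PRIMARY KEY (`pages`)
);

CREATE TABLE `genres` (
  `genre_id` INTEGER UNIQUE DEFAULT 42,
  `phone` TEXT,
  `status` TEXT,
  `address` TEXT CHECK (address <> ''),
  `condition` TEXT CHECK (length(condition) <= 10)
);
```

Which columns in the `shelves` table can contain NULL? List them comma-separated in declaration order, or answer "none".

- edition: DEFAULT only fills an omitted column; an explicit NULL is still allowed → nullable.
- status: UNIQUE does not imply NOT NULL → nullable.
- shelf_id: CHECK does not forbid NULL (a CHECK constraint passes when its expression is NULL) → nullable.
- capacity: part of the PRIMARY KEY, which implies NOT NULL → not nullable.
- shelf: UNIQUE does not imply NOT NULL → nullable.
- title: CHECK does not forbid NULL (a CHECK constraint passes when its expression is NULL) → nullable.

edition, status, shelf_id, shelf, title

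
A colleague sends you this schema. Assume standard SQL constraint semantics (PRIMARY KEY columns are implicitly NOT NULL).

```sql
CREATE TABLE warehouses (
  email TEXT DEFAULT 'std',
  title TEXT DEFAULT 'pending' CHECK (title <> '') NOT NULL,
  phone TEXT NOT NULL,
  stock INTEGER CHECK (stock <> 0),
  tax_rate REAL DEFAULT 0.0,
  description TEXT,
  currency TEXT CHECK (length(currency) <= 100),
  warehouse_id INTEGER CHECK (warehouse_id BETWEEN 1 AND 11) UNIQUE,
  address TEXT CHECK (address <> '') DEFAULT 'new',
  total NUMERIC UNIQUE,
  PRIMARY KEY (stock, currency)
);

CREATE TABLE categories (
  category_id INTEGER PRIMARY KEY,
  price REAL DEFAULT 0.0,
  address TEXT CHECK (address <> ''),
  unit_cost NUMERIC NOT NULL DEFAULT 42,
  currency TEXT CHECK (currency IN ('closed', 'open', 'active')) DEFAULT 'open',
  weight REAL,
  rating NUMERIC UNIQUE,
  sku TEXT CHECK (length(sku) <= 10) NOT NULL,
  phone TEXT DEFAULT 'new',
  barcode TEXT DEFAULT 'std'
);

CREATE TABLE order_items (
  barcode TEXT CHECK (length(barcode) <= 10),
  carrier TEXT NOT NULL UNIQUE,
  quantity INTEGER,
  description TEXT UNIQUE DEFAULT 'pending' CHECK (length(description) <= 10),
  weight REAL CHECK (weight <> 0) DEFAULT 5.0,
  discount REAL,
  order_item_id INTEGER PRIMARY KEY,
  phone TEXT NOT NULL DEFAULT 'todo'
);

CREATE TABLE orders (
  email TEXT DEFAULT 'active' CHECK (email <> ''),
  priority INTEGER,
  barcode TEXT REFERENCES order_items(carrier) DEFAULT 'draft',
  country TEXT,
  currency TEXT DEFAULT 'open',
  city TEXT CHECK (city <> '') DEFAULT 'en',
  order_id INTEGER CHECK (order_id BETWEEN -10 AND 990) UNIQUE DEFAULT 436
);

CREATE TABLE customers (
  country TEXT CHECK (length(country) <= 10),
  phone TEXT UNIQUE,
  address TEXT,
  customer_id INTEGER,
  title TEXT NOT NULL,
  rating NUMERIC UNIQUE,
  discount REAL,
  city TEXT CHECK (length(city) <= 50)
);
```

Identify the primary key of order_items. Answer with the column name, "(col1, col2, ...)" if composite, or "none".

order_item_id is declared PRIMARY KEY inline on the column.

order_item_id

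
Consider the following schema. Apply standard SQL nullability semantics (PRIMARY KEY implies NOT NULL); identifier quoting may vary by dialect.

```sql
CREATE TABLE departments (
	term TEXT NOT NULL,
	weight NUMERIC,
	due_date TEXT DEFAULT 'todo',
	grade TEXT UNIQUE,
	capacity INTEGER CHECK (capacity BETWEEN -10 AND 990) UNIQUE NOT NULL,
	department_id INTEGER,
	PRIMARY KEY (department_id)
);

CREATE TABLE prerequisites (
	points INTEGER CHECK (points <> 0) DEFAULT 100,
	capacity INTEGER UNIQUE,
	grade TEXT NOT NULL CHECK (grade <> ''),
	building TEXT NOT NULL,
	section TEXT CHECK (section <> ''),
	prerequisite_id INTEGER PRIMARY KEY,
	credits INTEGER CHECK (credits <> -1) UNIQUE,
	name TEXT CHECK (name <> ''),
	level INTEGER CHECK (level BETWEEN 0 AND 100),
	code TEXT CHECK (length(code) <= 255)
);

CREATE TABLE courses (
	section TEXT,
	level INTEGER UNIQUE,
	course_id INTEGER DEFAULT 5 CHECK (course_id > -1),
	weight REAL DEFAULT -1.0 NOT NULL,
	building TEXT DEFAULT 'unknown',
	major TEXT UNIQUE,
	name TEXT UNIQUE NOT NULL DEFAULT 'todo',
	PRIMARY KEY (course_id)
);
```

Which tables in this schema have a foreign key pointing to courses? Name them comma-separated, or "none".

No REFERENCES clause anywhere in the schema names courses.

none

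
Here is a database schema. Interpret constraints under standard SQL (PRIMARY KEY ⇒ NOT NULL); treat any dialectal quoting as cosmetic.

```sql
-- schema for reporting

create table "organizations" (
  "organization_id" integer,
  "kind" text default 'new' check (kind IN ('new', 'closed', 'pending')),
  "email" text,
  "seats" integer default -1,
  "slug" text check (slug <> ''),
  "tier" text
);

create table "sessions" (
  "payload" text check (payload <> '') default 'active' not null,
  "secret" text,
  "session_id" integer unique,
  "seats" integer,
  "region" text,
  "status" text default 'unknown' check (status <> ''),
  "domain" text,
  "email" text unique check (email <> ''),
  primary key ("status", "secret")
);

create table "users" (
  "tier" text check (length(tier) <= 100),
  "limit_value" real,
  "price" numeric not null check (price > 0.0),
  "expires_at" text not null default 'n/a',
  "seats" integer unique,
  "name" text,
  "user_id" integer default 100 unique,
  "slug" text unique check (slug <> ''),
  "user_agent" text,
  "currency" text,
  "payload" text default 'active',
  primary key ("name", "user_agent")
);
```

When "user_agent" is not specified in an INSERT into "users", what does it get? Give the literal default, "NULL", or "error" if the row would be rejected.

error

user_agent has no DEFAULT clause.
Omitting it would insert NULL, but it is part of the PRIMARY KEY, so the INSERT fails.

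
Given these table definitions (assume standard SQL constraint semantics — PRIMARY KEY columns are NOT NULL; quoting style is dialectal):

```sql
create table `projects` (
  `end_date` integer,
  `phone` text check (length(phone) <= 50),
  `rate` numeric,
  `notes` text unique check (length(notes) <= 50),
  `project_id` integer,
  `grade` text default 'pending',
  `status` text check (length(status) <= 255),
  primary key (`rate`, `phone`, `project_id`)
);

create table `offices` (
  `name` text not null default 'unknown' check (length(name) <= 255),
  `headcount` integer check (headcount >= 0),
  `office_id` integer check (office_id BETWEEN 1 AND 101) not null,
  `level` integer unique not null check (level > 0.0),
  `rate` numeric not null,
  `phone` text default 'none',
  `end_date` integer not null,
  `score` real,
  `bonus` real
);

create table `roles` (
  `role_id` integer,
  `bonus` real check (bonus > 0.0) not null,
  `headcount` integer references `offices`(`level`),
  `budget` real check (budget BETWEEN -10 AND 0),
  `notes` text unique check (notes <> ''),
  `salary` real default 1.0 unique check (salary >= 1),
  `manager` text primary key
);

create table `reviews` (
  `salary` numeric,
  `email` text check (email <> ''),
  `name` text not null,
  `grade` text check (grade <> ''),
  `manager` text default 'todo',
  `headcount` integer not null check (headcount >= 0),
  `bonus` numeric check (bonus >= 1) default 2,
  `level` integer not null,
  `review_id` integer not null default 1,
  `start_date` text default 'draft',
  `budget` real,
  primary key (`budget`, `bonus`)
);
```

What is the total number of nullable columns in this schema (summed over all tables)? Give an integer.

projects: 4 nullable (end_date, notes, grade, status — PK (rate, phone, project_id) and explicit NOT NULL columns excluded).
offices: 4 nullable (headcount, phone, score, bonus — PK none and explicit NOT NULL columns excluded).
roles: 5 nullable (role_id, headcount, budget, notes, salary — PK (manager) and explicit NOT NULL columns excluded).
reviews: 5 nullable (salary, email, grade, manager, start_date — PK (budget, bonus) and explicit NOT NULL columns excluded).
Total: 4 + 4 + 5 + 5 = 18.

18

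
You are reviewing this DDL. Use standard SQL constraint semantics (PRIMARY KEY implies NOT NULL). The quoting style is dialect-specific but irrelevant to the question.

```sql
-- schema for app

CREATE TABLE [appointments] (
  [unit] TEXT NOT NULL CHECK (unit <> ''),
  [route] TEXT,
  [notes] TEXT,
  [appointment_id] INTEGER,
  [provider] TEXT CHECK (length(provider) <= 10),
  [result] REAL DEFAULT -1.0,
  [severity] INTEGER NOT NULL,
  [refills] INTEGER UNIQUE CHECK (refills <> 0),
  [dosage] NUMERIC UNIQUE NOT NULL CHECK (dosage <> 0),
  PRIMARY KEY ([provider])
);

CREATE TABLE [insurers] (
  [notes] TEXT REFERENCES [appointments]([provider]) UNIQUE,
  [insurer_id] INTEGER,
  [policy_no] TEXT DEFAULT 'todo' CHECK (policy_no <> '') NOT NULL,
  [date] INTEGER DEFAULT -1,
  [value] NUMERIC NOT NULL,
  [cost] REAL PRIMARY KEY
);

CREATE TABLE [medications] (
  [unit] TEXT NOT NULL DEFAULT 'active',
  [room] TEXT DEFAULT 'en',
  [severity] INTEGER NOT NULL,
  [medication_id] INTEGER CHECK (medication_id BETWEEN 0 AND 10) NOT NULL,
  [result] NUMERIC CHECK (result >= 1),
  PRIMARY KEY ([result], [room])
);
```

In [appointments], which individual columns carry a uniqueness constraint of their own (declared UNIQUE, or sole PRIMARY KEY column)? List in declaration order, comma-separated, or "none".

- unit: no UNIQUE or single-column PK constraint.
- route: no UNIQUE or single-column PK constraint.
- notes: no UNIQUE or single-column PK constraint.
- appointment_id: no UNIQUE or single-column PK constraint.
- provider: single-column PRIMARY KEY → unique.
- result: no UNIQUE or single-column PK constraint.
- severity: no UNIQUE or single-column PK constraint.
- refills: declared UNIQUE → unique.
- dosage: declared UNIQUE → unique.

provider, refills, dosage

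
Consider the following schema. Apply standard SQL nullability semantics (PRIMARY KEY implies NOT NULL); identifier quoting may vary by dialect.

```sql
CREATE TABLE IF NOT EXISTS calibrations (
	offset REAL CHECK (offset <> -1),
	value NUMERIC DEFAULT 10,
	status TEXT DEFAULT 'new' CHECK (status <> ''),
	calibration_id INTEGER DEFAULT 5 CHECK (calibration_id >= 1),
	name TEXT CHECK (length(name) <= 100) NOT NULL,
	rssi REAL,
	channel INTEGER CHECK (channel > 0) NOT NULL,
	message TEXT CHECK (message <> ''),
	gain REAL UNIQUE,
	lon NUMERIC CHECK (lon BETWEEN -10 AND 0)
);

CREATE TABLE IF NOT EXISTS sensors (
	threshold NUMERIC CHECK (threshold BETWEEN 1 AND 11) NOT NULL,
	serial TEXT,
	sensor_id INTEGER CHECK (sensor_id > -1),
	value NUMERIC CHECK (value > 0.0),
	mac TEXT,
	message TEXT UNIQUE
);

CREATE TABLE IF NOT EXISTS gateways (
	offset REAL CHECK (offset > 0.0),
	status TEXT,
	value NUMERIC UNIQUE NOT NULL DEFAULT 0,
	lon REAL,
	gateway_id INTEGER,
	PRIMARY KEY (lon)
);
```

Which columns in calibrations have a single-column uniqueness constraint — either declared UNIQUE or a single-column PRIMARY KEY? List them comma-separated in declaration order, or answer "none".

gain

- offset: no UNIQUE or single-column PK constraint.
- value: no UNIQUE or single-column PK constraint.
- status: no UNIQUE or single-column PK constraint.
- calibration_id: no UNIQUE or single-column PK constraint.
- name: no UNIQUE or single-column PK constraint.
- rssi: no UNIQUE or single-column PK constraint.
- channel: no UNIQUE or single-column PK constraint.
- message: no UNIQUE or single-column PK constraint.
- gain: declared UNIQUE → unique.
- lon: no UNIQUE or single-column PK constraint.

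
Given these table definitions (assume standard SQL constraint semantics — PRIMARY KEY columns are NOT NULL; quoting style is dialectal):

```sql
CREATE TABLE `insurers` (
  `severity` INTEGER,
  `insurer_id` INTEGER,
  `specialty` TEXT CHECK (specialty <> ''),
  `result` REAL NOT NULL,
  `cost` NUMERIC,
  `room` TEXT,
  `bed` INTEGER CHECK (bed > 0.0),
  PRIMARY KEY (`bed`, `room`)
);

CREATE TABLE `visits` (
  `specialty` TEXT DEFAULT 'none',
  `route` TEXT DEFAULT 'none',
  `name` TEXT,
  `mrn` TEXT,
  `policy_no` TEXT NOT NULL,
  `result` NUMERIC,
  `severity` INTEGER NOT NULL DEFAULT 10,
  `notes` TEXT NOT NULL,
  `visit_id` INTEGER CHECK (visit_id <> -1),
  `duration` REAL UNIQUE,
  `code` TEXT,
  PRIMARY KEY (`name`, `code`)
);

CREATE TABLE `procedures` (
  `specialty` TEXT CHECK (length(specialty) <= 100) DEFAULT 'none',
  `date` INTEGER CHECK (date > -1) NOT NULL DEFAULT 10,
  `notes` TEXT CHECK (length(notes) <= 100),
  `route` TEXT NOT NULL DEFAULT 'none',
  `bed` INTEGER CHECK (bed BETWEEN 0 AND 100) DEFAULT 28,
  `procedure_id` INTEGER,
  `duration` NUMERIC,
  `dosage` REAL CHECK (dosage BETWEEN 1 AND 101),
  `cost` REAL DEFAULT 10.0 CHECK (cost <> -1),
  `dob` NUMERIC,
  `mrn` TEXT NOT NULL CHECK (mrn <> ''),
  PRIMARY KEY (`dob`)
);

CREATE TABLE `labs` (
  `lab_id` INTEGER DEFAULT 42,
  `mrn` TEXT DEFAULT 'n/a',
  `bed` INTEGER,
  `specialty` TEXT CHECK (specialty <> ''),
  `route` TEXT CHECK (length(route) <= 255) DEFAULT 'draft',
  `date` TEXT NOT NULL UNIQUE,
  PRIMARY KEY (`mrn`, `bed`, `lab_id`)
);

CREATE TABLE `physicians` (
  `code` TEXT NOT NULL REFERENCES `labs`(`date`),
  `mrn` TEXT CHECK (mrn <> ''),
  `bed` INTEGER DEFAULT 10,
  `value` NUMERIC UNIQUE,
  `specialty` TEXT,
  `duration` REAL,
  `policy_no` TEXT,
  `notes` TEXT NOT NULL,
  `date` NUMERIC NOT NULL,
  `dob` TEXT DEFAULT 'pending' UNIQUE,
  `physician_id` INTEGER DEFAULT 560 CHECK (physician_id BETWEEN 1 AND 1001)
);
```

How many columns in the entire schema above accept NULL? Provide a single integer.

insurers: 4 nullable (severity, insurer_id, specialty, cost — PK (bed, room) and explicit NOT NULL columns excluded).
visits: 6 nullable (specialty, route, mrn, result, visit_id, duration — PK (name, code) and explicit NOT NULL columns excluded).
procedures: 7 nullable (specialty, notes, bed, procedure_id, duration, dosage, cost — PK (dob) and explicit NOT NULL columns excluded).
labs: 2 nullable (specialty, route — PK (mrn, bed, lab_id) and explicit NOT NULL columns excluded).
physicians: 8 nullable (mrn, bed, value, specialty, duration, policy_no, dob, physician_id — PK none and explicit NOT NULL columns excluded).
Total: 4 + 6 + 7 + 2 + 8 = 27.

27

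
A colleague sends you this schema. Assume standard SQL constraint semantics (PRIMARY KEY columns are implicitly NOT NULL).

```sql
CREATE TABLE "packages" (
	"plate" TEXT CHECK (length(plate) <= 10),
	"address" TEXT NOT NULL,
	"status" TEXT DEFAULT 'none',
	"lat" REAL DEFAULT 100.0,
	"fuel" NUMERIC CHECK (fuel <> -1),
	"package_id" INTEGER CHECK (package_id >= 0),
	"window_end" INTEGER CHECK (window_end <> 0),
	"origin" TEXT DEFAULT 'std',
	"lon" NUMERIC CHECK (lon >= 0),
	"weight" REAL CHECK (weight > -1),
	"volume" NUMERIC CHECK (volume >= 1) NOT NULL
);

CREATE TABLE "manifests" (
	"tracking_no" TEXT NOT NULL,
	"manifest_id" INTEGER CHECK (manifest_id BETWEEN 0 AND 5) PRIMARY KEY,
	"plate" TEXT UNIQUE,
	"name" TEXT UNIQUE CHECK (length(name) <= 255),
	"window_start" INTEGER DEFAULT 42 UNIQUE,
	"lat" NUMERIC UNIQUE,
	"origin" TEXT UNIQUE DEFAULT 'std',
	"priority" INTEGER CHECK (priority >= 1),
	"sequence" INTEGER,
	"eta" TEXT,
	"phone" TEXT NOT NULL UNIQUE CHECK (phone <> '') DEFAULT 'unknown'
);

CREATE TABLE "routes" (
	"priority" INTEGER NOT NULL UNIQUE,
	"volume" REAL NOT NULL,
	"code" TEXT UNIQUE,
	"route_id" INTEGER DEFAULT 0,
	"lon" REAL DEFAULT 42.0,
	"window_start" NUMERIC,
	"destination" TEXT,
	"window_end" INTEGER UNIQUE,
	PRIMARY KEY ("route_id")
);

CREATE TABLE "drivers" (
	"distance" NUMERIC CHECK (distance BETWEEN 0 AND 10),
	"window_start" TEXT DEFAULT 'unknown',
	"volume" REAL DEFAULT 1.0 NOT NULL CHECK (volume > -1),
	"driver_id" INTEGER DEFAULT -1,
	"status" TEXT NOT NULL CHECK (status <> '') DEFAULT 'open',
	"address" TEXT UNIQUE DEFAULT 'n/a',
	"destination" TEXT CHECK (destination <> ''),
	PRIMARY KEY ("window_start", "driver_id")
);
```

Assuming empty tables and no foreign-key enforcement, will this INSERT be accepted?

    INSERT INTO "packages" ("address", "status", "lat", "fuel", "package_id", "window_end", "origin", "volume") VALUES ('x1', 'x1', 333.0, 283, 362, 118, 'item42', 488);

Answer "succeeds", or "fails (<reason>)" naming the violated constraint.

succeeds

NOT NULL columns: address is supplied; volume is supplied.
CHECK constraints: 283 satisfies (fuel <> -1); 362 satisfies (package_id >= 0); 118 satisfies (window_end <> 0); 488 satisfies (volume >= 1).
No constraint is violated.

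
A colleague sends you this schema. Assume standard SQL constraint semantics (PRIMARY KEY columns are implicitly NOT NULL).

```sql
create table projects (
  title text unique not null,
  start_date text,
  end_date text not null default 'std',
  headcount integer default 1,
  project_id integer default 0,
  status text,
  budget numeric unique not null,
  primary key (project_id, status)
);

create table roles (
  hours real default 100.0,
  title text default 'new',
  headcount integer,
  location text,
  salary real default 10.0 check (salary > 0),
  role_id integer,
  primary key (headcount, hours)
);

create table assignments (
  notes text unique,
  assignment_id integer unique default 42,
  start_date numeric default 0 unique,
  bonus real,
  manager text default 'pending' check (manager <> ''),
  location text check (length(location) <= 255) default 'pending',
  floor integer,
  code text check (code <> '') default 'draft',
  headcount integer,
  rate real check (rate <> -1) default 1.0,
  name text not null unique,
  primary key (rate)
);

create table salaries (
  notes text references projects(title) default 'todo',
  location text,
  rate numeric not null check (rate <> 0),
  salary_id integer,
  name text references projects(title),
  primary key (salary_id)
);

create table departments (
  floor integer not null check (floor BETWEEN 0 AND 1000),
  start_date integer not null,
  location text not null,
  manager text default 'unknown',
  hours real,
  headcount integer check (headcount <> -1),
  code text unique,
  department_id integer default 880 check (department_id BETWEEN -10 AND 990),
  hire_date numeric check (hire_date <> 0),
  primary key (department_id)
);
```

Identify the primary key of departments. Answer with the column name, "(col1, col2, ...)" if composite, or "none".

department_id is declared PRIMARY KEY as a table-level PRIMARY KEY clause.

department_id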